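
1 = 1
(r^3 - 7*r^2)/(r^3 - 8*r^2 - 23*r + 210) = r^2/(r^2 - r - 30)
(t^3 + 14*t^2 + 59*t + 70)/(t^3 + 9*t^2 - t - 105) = (t + 2)/(t - 3)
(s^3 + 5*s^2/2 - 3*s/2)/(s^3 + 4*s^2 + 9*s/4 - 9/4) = 2*s/(2*s + 3)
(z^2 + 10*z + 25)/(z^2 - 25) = (z + 5)/(z - 5)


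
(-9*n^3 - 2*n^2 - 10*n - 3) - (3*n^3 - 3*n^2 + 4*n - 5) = -12*n^3 + n^2 - 14*n + 2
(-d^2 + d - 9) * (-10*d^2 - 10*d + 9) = 10*d^4 + 71*d^2 + 99*d - 81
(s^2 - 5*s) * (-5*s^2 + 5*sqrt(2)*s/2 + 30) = -5*s^4 + 5*sqrt(2)*s^3/2 + 25*s^3 - 25*sqrt(2)*s^2/2 + 30*s^2 - 150*s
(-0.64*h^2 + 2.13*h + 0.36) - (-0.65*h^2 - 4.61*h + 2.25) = 0.01*h^2 + 6.74*h - 1.89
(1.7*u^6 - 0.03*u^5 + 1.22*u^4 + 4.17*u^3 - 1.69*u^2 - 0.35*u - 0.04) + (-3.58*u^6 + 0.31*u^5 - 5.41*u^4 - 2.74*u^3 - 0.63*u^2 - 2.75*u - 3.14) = -1.88*u^6 + 0.28*u^5 - 4.19*u^4 + 1.43*u^3 - 2.32*u^2 - 3.1*u - 3.18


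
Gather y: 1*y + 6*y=7*y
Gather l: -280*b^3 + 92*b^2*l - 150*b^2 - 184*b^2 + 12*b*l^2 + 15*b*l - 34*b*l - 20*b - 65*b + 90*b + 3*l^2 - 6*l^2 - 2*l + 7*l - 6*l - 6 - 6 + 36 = -280*b^3 - 334*b^2 + 5*b + l^2*(12*b - 3) + l*(92*b^2 - 19*b - 1) + 24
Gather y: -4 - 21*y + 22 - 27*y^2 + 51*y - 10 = -27*y^2 + 30*y + 8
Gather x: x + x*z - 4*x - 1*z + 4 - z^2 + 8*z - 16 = x*(z - 3) - z^2 + 7*z - 12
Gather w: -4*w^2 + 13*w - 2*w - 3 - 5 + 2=-4*w^2 + 11*w - 6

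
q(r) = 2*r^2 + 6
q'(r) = 4*r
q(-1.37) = 9.75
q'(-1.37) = -5.48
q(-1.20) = 8.88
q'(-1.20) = -4.80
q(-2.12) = 14.99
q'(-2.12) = -8.48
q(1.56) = 10.87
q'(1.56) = 6.24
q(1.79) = 12.41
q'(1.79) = 7.16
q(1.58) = 10.99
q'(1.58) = 6.32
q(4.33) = 43.50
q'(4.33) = 17.32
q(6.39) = 87.66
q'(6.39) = 25.56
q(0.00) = 6.00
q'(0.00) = 0.00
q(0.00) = 6.00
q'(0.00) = 0.00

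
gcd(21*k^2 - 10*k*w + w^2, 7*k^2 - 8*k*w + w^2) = -7*k + w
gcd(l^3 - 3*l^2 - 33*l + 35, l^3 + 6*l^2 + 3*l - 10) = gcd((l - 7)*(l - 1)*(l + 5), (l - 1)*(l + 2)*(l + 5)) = l^2 + 4*l - 5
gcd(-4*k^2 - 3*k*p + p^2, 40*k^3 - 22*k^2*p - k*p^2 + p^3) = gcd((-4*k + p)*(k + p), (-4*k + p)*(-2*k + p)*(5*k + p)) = -4*k + p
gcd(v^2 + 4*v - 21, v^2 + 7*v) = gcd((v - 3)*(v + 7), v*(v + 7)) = v + 7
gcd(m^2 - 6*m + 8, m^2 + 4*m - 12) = m - 2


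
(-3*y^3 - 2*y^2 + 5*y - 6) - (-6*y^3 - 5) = 3*y^3 - 2*y^2 + 5*y - 1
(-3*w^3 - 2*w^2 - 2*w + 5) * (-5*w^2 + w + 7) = 15*w^5 + 7*w^4 - 13*w^3 - 41*w^2 - 9*w + 35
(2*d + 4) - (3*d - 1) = 5 - d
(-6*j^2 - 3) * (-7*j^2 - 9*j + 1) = 42*j^4 + 54*j^3 + 15*j^2 + 27*j - 3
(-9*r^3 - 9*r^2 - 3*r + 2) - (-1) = -9*r^3 - 9*r^2 - 3*r + 3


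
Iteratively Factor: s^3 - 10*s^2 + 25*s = (s)*(s^2 - 10*s + 25) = s*(s - 5)*(s - 5)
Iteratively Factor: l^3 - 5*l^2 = (l)*(l^2 - 5*l) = l*(l - 5)*(l)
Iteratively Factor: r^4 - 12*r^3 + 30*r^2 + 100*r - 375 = (r - 5)*(r^3 - 7*r^2 - 5*r + 75) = (r - 5)^2*(r^2 - 2*r - 15) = (r - 5)^2*(r + 3)*(r - 5)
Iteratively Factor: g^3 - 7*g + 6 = (g + 3)*(g^2 - 3*g + 2) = (g - 2)*(g + 3)*(g - 1)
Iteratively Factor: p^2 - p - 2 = (p - 2)*(p + 1)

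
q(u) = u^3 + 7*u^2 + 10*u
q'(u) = 3*u^2 + 14*u + 10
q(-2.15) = 0.92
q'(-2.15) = -6.23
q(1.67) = 40.88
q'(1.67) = 41.75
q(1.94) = 53.05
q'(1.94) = 48.45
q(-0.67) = -3.86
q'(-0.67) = 1.97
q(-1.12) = -3.82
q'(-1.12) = -1.92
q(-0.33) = -2.57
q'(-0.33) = 5.71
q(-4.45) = 6.00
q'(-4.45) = 7.11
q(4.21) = 240.79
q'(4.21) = 122.11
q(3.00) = 120.00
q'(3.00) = 79.00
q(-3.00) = 6.00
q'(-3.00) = -5.00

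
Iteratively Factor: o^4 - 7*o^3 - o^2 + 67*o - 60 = (o - 1)*(o^3 - 6*o^2 - 7*o + 60) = (o - 5)*(o - 1)*(o^2 - o - 12) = (o - 5)*(o - 4)*(o - 1)*(o + 3)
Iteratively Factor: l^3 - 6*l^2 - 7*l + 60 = (l - 4)*(l^2 - 2*l - 15) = (l - 5)*(l - 4)*(l + 3)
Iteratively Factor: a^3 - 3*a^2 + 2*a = (a - 1)*(a^2 - 2*a) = (a - 2)*(a - 1)*(a)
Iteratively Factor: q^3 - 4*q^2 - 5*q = (q)*(q^2 - 4*q - 5) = q*(q + 1)*(q - 5)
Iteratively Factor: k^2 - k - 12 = (k - 4)*(k + 3)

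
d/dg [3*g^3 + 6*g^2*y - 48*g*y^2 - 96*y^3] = 9*g^2 + 12*g*y - 48*y^2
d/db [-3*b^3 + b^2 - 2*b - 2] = -9*b^2 + 2*b - 2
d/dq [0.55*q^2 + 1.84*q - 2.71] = 1.1*q + 1.84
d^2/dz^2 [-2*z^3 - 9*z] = -12*z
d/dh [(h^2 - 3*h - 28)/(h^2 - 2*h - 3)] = (h^2 + 50*h - 47)/(h^4 - 4*h^3 - 2*h^2 + 12*h + 9)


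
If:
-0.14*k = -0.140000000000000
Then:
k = 1.00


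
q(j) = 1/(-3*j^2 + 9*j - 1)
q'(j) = (6*j - 9)/(-3*j^2 + 9*j - 1)^2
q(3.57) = -0.14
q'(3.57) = 0.25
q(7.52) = -0.01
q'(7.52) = 0.00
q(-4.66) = -0.01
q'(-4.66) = -0.00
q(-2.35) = -0.03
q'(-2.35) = -0.02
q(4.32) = -0.06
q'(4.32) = 0.05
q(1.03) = 0.20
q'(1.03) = -0.11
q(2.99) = -1.10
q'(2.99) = 10.79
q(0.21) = 1.32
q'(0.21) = -13.48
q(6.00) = -0.02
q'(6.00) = 0.01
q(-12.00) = 0.00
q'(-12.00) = 0.00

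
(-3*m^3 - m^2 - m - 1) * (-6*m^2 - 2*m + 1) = 18*m^5 + 12*m^4 + 5*m^3 + 7*m^2 + m - 1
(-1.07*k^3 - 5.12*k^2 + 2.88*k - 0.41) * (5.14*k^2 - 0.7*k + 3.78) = -5.4998*k^5 - 25.5678*k^4 + 14.3426*k^3 - 23.477*k^2 + 11.1734*k - 1.5498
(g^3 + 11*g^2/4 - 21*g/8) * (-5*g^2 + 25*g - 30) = -5*g^5 + 45*g^4/4 + 415*g^3/8 - 1185*g^2/8 + 315*g/4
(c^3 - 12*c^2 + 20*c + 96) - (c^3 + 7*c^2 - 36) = -19*c^2 + 20*c + 132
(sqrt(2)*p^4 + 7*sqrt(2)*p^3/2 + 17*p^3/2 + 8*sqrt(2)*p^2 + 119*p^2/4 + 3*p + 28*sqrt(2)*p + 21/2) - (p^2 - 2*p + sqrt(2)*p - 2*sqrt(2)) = sqrt(2)*p^4 + 7*sqrt(2)*p^3/2 + 17*p^3/2 + 8*sqrt(2)*p^2 + 115*p^2/4 + 5*p + 27*sqrt(2)*p + 2*sqrt(2) + 21/2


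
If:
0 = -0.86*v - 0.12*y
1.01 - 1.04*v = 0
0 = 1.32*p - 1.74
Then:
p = 1.32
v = 0.97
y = -6.96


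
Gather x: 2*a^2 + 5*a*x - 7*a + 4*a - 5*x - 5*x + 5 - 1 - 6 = 2*a^2 - 3*a + x*(5*a - 10) - 2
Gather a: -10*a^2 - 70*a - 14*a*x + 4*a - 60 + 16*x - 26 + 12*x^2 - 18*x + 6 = -10*a^2 + a*(-14*x - 66) + 12*x^2 - 2*x - 80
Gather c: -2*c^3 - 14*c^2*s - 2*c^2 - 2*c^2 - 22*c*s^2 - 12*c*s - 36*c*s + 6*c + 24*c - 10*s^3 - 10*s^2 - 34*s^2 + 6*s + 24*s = -2*c^3 + c^2*(-14*s - 4) + c*(-22*s^2 - 48*s + 30) - 10*s^3 - 44*s^2 + 30*s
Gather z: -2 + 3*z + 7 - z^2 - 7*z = -z^2 - 4*z + 5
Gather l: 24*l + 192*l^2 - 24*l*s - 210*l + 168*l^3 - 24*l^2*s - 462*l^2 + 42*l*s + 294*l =168*l^3 + l^2*(-24*s - 270) + l*(18*s + 108)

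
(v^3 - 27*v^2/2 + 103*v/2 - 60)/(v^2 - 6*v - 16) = (2*v^2 - 11*v + 15)/(2*(v + 2))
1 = 1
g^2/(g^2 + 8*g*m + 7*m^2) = g^2/(g^2 + 8*g*m + 7*m^2)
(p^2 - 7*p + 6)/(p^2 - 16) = (p^2 - 7*p + 6)/(p^2 - 16)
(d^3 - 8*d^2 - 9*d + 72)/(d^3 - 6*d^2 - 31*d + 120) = (d + 3)/(d + 5)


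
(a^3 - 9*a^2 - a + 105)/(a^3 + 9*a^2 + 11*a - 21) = (a^2 - 12*a + 35)/(a^2 + 6*a - 7)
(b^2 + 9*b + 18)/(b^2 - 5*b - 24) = (b + 6)/(b - 8)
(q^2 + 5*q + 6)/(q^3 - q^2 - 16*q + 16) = (q^2 + 5*q + 6)/(q^3 - q^2 - 16*q + 16)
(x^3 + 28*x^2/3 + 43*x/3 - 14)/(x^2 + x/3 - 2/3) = (x^2 + 10*x + 21)/(x + 1)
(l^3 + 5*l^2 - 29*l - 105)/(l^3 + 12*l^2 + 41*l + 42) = (l - 5)/(l + 2)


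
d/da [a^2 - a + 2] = 2*a - 1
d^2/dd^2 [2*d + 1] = 0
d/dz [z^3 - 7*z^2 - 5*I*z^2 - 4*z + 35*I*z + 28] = 3*z^2 - 14*z - 10*I*z - 4 + 35*I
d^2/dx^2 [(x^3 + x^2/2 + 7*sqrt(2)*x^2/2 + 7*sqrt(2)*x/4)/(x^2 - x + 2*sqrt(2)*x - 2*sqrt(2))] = 3*(-6*x^3 + 3*sqrt(2)*x^3 + 12*sqrt(2)*x^2 + 24*x^2 + 60*x - 4 + 56*sqrt(2))/(2*(x^6 - 3*x^5 + 6*sqrt(2)*x^5 - 18*sqrt(2)*x^4 + 27*x^4 - 73*x^3 + 34*sqrt(2)*x^3 - 54*sqrt(2)*x^2 + 72*x^2 - 24*x + 48*sqrt(2)*x - 16*sqrt(2)))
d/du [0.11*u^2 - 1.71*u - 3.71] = 0.22*u - 1.71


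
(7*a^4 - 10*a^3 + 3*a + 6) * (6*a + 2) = 42*a^5 - 46*a^4 - 20*a^3 + 18*a^2 + 42*a + 12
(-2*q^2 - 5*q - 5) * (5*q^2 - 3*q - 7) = -10*q^4 - 19*q^3 + 4*q^2 + 50*q + 35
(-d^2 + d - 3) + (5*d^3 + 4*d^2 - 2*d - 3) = 5*d^3 + 3*d^2 - d - 6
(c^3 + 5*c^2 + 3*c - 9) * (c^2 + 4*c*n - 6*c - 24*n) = c^5 + 4*c^4*n - c^4 - 4*c^3*n - 27*c^3 - 108*c^2*n - 27*c^2 - 108*c*n + 54*c + 216*n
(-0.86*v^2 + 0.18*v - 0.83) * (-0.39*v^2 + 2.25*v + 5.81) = 0.3354*v^4 - 2.0052*v^3 - 4.2679*v^2 - 0.8217*v - 4.8223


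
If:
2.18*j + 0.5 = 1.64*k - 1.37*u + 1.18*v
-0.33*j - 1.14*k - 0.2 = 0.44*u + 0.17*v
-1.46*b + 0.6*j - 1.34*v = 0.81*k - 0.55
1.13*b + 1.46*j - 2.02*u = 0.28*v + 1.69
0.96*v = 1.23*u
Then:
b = 0.76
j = -0.16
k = 0.13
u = -0.45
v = -0.57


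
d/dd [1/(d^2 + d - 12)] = (-2*d - 1)/(d^2 + d - 12)^2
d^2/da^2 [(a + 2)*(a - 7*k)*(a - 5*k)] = 6*a - 24*k + 4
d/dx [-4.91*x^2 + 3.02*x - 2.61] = 3.02 - 9.82*x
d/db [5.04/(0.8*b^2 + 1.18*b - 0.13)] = (-8.064*b - 5.9472)/(0.8*b^2 + 1.18*b - 0.13)^2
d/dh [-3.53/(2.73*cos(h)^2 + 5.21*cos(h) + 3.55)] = -(19.2738*cos(h) + 18.3913)*sin(h)/(2.73*cos(h)^2 + 5.21*cos(h) + 3.55)^2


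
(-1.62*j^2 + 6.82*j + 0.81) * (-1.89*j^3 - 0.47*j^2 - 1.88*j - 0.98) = 3.0618*j^5 - 12.1284*j^4 - 1.6907*j^3 - 11.6147*j^2 - 8.2064*j - 0.7938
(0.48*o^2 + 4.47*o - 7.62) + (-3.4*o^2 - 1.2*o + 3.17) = -2.92*o^2 + 3.27*o - 4.45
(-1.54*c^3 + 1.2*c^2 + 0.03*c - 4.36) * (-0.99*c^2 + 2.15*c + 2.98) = 1.5246*c^5 - 4.499*c^4 - 2.0389*c^3 + 7.9569*c^2 - 9.2846*c - 12.9928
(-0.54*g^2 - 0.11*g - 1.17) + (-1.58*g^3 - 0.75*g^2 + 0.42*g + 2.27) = -1.58*g^3 - 1.29*g^2 + 0.31*g + 1.1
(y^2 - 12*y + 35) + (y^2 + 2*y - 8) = 2*y^2 - 10*y + 27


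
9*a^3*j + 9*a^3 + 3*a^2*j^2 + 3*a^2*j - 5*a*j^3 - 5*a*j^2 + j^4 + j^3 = (-3*a + j)^2*(a + j)*(j + 1)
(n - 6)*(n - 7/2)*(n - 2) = n^3 - 23*n^2/2 + 40*n - 42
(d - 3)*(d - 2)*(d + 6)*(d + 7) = d^4 + 8*d^3 - 17*d^2 - 132*d + 252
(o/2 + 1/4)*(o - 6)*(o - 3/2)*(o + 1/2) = o^4/2 - 13*o^3/4 + 7*o^2/8 + 57*o/16 + 9/8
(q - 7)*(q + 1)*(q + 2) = q^3 - 4*q^2 - 19*q - 14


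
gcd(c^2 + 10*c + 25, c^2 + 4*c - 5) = c + 5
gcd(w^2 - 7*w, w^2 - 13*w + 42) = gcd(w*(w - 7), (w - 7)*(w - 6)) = w - 7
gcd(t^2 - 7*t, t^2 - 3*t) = t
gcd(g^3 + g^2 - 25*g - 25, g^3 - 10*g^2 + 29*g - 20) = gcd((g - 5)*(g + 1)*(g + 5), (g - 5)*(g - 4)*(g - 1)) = g - 5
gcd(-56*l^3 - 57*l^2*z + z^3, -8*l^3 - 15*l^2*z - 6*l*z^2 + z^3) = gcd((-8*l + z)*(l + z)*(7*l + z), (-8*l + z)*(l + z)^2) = -8*l^2 - 7*l*z + z^2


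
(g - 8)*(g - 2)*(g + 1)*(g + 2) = g^4 - 7*g^3 - 12*g^2 + 28*g + 32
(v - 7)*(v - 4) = v^2 - 11*v + 28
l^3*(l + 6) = l^4 + 6*l^3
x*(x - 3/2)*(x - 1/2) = x^3 - 2*x^2 + 3*x/4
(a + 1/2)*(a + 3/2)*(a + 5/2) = a^3 + 9*a^2/2 + 23*a/4 + 15/8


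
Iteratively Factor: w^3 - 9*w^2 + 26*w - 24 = (w - 2)*(w^2 - 7*w + 12) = (w - 3)*(w - 2)*(w - 4)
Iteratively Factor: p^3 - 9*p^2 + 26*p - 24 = (p - 3)*(p^2 - 6*p + 8) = (p - 3)*(p - 2)*(p - 4)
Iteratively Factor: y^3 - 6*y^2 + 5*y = (y - 5)*(y^2 - y) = y*(y - 5)*(y - 1)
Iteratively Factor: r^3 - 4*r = (r - 2)*(r^2 + 2*r) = (r - 2)*(r + 2)*(r)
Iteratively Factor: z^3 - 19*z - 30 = (z + 2)*(z^2 - 2*z - 15) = (z + 2)*(z + 3)*(z - 5)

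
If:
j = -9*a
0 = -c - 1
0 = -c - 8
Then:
No Solution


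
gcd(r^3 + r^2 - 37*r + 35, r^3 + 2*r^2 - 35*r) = r^2 + 2*r - 35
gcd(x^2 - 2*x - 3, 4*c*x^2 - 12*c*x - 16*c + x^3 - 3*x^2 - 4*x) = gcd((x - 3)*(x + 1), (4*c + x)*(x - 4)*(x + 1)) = x + 1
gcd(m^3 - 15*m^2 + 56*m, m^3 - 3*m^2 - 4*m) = m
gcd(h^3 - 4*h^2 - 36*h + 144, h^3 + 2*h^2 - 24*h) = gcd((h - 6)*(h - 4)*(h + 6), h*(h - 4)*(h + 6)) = h^2 + 2*h - 24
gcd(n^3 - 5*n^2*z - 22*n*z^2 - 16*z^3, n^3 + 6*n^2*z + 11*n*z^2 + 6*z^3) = n^2 + 3*n*z + 2*z^2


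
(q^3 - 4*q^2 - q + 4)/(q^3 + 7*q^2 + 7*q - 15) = (q^2 - 3*q - 4)/(q^2 + 8*q + 15)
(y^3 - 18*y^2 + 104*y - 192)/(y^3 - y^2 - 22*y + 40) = (y^2 - 14*y + 48)/(y^2 + 3*y - 10)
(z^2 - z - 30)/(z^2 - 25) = (z - 6)/(z - 5)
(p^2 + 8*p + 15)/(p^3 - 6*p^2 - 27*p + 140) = (p + 3)/(p^2 - 11*p + 28)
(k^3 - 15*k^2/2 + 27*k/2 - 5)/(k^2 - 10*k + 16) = (2*k^2 - 11*k + 5)/(2*(k - 8))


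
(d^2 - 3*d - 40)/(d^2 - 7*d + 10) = (d^2 - 3*d - 40)/(d^2 - 7*d + 10)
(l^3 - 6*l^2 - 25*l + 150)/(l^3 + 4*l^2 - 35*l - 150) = (l - 5)/(l + 5)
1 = 1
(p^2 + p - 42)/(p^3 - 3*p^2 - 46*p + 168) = 1/(p - 4)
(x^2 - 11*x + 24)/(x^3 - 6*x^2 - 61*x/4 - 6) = 4*(x - 3)/(4*x^2 + 8*x + 3)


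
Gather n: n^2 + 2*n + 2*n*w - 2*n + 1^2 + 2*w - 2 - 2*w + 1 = n^2 + 2*n*w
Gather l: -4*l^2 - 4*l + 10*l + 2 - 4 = -4*l^2 + 6*l - 2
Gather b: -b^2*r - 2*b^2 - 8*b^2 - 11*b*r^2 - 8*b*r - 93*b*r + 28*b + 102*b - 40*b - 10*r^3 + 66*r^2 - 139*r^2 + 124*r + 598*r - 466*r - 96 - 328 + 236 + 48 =b^2*(-r - 10) + b*(-11*r^2 - 101*r + 90) - 10*r^3 - 73*r^2 + 256*r - 140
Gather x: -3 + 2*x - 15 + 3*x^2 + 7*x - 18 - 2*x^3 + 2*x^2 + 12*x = -2*x^3 + 5*x^2 + 21*x - 36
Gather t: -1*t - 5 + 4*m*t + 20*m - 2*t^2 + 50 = 20*m - 2*t^2 + t*(4*m - 1) + 45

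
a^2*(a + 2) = a^3 + 2*a^2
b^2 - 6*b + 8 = (b - 4)*(b - 2)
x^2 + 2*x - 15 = (x - 3)*(x + 5)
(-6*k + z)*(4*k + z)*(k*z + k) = -24*k^3*z - 24*k^3 - 2*k^2*z^2 - 2*k^2*z + k*z^3 + k*z^2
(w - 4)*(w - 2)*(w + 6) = w^3 - 28*w + 48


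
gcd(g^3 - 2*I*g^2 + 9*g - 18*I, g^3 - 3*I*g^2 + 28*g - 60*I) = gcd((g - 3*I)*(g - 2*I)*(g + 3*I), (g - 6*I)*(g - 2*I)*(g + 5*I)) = g - 2*I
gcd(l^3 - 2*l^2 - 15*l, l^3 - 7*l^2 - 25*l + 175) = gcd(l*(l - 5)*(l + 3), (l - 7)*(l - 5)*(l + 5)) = l - 5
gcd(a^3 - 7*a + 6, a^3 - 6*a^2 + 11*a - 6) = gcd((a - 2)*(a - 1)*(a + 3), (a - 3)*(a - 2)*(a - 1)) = a^2 - 3*a + 2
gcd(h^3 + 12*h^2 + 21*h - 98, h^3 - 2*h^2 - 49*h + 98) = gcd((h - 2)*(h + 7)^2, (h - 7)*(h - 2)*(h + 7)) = h^2 + 5*h - 14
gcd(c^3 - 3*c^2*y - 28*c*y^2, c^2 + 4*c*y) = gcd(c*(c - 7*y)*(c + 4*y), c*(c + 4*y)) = c^2 + 4*c*y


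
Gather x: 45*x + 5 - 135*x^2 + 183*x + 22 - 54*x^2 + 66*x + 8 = -189*x^2 + 294*x + 35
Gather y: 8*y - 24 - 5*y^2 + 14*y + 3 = -5*y^2 + 22*y - 21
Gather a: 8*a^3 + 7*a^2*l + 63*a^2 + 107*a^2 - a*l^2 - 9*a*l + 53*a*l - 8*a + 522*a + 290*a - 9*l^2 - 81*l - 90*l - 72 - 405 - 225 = 8*a^3 + a^2*(7*l + 170) + a*(-l^2 + 44*l + 804) - 9*l^2 - 171*l - 702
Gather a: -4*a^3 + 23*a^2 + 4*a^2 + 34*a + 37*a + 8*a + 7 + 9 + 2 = -4*a^3 + 27*a^2 + 79*a + 18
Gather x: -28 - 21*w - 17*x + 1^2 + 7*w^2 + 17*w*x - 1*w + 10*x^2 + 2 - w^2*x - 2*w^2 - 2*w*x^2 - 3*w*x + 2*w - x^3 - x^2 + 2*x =5*w^2 - 20*w - x^3 + x^2*(9 - 2*w) + x*(-w^2 + 14*w - 15) - 25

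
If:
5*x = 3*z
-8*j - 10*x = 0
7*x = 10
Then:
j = -25/14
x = 10/7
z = 50/21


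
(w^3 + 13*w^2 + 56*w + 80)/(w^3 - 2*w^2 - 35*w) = (w^2 + 8*w + 16)/(w*(w - 7))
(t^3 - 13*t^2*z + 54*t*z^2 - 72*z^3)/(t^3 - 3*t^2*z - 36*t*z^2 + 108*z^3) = (t - 4*z)/(t + 6*z)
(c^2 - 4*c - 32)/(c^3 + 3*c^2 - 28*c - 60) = (c^2 - 4*c - 32)/(c^3 + 3*c^2 - 28*c - 60)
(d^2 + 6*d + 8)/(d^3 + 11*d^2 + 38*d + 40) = 1/(d + 5)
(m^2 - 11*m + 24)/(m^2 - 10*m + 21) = (m - 8)/(m - 7)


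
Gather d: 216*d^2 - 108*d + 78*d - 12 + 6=216*d^2 - 30*d - 6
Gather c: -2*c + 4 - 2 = 2 - 2*c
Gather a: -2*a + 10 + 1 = 11 - 2*a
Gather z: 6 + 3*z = 3*z + 6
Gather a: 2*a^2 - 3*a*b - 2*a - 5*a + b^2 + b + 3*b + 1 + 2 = 2*a^2 + a*(-3*b - 7) + b^2 + 4*b + 3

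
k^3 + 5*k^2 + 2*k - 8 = (k - 1)*(k + 2)*(k + 4)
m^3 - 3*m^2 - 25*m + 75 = (m - 5)*(m - 3)*(m + 5)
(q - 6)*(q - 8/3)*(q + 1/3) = q^3 - 25*q^2/3 + 118*q/9 + 16/3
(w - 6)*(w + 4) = w^2 - 2*w - 24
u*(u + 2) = u^2 + 2*u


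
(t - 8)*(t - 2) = t^2 - 10*t + 16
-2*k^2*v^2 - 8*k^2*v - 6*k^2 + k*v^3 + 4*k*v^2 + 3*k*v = (-2*k + v)*(v + 3)*(k*v + k)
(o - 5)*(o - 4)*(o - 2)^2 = o^4 - 13*o^3 + 60*o^2 - 116*o + 80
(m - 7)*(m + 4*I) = m^2 - 7*m + 4*I*m - 28*I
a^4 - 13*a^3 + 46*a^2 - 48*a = a*(a - 8)*(a - 3)*(a - 2)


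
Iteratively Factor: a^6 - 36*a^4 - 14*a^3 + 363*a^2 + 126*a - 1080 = (a + 3)*(a^5 - 3*a^4 - 27*a^3 + 67*a^2 + 162*a - 360) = (a - 3)*(a + 3)*(a^4 - 27*a^2 - 14*a + 120) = (a - 3)*(a - 2)*(a + 3)*(a^3 + 2*a^2 - 23*a - 60) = (a - 3)*(a - 2)*(a + 3)^2*(a^2 - a - 20) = (a - 3)*(a - 2)*(a + 3)^2*(a + 4)*(a - 5)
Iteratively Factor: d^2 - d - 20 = (d + 4)*(d - 5)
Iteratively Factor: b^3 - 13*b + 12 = (b + 4)*(b^2 - 4*b + 3) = (b - 3)*(b + 4)*(b - 1)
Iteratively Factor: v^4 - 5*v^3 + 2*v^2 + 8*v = (v + 1)*(v^3 - 6*v^2 + 8*v) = (v - 2)*(v + 1)*(v^2 - 4*v) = (v - 4)*(v - 2)*(v + 1)*(v)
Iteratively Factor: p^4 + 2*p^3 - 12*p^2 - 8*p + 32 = (p - 2)*(p^3 + 4*p^2 - 4*p - 16) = (p - 2)*(p + 4)*(p^2 - 4) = (p - 2)^2*(p + 4)*(p + 2)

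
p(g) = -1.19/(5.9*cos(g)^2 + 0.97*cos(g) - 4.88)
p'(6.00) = 1.84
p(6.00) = -0.80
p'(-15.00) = -1.26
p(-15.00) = 0.54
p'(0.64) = -79.11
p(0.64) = 3.89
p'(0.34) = -2.94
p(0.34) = -0.93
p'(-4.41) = 0.13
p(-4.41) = 0.26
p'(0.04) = -0.15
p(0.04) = -0.60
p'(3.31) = -204.30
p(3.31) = 11.66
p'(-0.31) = 2.28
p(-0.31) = -0.85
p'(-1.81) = -0.09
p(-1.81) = 0.25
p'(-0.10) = 0.41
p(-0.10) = -0.62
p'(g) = -1.19*(11.8*sin(g)*cos(g) + 0.97*sin(g))/(5.9*cos(g)^2 + 0.97*cos(g) - 4.88)^2 = -(14.042*cos(g) + 1.1543)*sin(g)/(5.9*cos(g)^2 + 0.97*cos(g) - 4.88)^2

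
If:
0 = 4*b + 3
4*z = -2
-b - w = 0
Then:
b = -3/4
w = 3/4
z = -1/2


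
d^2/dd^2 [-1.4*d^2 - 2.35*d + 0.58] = -2.80000000000000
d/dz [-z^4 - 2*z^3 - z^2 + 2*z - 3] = -4*z^3 - 6*z^2 - 2*z + 2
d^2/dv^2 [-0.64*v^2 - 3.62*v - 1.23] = -1.28000000000000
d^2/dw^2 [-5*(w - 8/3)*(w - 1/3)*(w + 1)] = 20 - 30*w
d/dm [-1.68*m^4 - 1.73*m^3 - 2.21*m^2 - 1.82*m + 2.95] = -6.72*m^3 - 5.19*m^2 - 4.42*m - 1.82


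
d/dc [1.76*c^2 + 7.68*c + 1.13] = 3.52*c + 7.68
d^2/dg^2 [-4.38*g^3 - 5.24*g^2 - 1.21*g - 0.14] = -26.28*g - 10.48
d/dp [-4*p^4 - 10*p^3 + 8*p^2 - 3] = 2*p*(-8*p^2 - 15*p + 8)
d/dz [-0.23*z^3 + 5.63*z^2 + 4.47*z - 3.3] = -0.69*z^2 + 11.26*z + 4.47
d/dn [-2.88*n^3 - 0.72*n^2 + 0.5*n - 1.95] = -8.64*n^2 - 1.44*n + 0.5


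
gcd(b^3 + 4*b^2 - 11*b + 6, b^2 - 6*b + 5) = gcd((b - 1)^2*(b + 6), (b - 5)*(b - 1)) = b - 1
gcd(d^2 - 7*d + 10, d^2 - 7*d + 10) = d^2 - 7*d + 10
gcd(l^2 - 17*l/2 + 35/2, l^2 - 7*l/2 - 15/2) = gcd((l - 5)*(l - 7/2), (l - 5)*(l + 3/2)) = l - 5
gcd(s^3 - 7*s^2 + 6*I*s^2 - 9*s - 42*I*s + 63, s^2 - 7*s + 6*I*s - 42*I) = s - 7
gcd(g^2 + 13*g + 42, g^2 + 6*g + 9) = 1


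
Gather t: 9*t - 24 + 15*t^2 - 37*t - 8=15*t^2 - 28*t - 32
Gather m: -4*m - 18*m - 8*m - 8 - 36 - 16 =-30*m - 60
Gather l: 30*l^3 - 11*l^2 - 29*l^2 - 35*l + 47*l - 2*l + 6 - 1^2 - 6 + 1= 30*l^3 - 40*l^2 + 10*l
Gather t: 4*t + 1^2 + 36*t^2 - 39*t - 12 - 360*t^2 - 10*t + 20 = -324*t^2 - 45*t + 9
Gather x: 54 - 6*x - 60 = -6*x - 6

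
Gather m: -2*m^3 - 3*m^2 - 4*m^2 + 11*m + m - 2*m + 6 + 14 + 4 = -2*m^3 - 7*m^2 + 10*m + 24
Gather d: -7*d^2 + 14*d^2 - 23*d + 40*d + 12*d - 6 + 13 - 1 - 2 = 7*d^2 + 29*d + 4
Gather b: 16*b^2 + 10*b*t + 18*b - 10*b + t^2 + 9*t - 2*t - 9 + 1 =16*b^2 + b*(10*t + 8) + t^2 + 7*t - 8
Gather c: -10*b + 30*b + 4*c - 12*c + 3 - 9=20*b - 8*c - 6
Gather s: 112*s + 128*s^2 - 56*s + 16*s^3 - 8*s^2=16*s^3 + 120*s^2 + 56*s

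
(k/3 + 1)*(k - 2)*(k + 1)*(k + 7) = k^4/3 + 3*k^3 + 3*k^2 - 41*k/3 - 14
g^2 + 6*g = g*(g + 6)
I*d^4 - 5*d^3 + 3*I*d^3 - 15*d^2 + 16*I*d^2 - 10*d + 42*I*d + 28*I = (d + 2)*(d - 2*I)*(d + 7*I)*(I*d + I)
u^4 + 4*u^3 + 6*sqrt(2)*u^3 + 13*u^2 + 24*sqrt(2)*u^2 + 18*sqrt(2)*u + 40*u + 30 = (u + 1)*(u + 3)*(u + sqrt(2))*(u + 5*sqrt(2))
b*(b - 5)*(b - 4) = b^3 - 9*b^2 + 20*b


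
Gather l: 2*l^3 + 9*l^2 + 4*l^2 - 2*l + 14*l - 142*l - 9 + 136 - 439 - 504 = 2*l^3 + 13*l^2 - 130*l - 816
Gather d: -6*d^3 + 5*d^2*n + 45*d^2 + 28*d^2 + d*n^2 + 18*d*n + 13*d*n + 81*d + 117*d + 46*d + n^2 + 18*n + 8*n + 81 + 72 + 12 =-6*d^3 + d^2*(5*n + 73) + d*(n^2 + 31*n + 244) + n^2 + 26*n + 165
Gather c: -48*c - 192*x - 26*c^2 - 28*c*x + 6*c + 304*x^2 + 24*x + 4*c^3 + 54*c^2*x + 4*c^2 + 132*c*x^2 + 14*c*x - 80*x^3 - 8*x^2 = 4*c^3 + c^2*(54*x - 22) + c*(132*x^2 - 14*x - 42) - 80*x^3 + 296*x^2 - 168*x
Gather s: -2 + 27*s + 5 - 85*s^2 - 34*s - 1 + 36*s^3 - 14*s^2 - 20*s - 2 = 36*s^3 - 99*s^2 - 27*s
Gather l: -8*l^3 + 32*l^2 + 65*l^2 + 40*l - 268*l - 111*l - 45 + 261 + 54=-8*l^3 + 97*l^2 - 339*l + 270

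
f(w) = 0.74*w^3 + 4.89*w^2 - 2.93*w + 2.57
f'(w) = 2.22*w^2 + 9.78*w - 2.93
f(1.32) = 8.92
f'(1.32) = 13.85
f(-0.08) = 2.84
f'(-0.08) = -3.70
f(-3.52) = 41.20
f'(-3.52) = -9.85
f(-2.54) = 29.43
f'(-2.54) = -13.45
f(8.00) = 670.97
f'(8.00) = 217.39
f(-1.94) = 21.26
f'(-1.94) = -13.55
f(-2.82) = 33.12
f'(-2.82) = -12.86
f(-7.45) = -10.18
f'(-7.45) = 47.42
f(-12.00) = -536.83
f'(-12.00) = 199.39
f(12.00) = 1950.29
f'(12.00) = 434.11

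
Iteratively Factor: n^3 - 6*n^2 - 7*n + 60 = (n - 5)*(n^2 - n - 12) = (n - 5)*(n + 3)*(n - 4)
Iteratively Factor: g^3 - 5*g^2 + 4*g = (g - 1)*(g^2 - 4*g) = g*(g - 1)*(g - 4)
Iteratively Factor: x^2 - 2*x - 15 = (x - 5)*(x + 3)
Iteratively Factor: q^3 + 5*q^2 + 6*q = (q)*(q^2 + 5*q + 6) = q*(q + 2)*(q + 3)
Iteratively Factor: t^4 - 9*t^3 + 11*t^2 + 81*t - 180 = (t - 3)*(t^3 - 6*t^2 - 7*t + 60) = (t - 4)*(t - 3)*(t^2 - 2*t - 15) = (t - 4)*(t - 3)*(t + 3)*(t - 5)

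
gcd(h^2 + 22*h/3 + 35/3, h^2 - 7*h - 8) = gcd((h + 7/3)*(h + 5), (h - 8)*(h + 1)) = 1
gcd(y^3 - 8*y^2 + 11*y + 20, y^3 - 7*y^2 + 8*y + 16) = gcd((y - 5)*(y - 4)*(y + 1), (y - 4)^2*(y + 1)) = y^2 - 3*y - 4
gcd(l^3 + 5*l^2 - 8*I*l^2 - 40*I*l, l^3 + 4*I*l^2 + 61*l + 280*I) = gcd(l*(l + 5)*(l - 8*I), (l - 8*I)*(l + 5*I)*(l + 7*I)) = l - 8*I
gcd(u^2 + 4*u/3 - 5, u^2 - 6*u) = 1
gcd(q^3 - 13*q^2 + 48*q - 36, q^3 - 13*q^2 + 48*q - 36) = q^3 - 13*q^2 + 48*q - 36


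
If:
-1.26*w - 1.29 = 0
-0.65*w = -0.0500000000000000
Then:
No Solution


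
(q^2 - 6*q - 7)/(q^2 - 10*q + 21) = (q + 1)/(q - 3)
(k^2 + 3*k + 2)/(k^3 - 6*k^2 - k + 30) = (k + 1)/(k^2 - 8*k + 15)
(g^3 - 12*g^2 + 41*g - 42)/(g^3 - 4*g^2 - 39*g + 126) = (g - 2)/(g + 6)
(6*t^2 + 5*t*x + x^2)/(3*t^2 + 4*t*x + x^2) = (2*t + x)/(t + x)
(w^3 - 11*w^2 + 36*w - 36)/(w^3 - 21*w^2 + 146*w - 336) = (w^2 - 5*w + 6)/(w^2 - 15*w + 56)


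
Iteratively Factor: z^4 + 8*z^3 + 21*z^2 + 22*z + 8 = (z + 4)*(z^3 + 4*z^2 + 5*z + 2) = (z + 1)*(z + 4)*(z^2 + 3*z + 2) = (z + 1)^2*(z + 4)*(z + 2)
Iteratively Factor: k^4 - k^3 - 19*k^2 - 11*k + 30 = (k - 5)*(k^3 + 4*k^2 + k - 6) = (k - 5)*(k + 2)*(k^2 + 2*k - 3) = (k - 5)*(k - 1)*(k + 2)*(k + 3)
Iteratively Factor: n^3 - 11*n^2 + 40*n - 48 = (n - 4)*(n^2 - 7*n + 12) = (n - 4)^2*(n - 3)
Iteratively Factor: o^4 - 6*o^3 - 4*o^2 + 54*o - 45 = (o - 1)*(o^3 - 5*o^2 - 9*o + 45) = (o - 5)*(o - 1)*(o^2 - 9) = (o - 5)*(o - 3)*(o - 1)*(o + 3)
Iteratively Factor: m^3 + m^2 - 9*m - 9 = (m - 3)*(m^2 + 4*m + 3) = (m - 3)*(m + 1)*(m + 3)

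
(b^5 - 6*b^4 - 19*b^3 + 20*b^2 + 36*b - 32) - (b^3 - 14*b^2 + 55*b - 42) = b^5 - 6*b^4 - 20*b^3 + 34*b^2 - 19*b + 10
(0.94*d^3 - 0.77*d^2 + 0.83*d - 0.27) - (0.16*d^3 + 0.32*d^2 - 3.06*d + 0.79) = 0.78*d^3 - 1.09*d^2 + 3.89*d - 1.06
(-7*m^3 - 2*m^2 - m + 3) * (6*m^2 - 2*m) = -42*m^5 + 2*m^4 - 2*m^3 + 20*m^2 - 6*m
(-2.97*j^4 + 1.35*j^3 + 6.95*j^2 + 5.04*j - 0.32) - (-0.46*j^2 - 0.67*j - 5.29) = -2.97*j^4 + 1.35*j^3 + 7.41*j^2 + 5.71*j + 4.97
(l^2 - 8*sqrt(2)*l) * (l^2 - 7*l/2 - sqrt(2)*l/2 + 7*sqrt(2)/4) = l^4 - 17*sqrt(2)*l^3/2 - 7*l^3/2 + 8*l^2 + 119*sqrt(2)*l^2/4 - 28*l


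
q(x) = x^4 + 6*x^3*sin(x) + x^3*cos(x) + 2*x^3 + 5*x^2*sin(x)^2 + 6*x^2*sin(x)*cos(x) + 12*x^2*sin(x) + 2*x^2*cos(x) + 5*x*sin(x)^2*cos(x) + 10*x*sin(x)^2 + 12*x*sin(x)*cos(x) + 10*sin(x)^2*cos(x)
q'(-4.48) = 16.13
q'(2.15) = 27.70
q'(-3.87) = 65.26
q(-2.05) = 2.39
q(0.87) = 33.34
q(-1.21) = -8.55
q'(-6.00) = -1059.46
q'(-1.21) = 17.90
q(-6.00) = 530.82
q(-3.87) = 14.98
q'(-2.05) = -49.60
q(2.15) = 125.84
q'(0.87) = 80.37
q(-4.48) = -15.80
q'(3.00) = -50.94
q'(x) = -x^3*sin(x) + 6*x^3*cos(x) + 4*x^3 - 6*x^2*sin(x)^2 + 10*x^2*sin(x)*cos(x) + 16*x^2*sin(x) + 6*x^2*cos(x)^2 + 15*x^2*cos(x) + 6*x^2 - 5*x*sin(x)^3 - 2*x*sin(x)^2 + 10*x*sin(x)*cos(x)^2 + 32*x*sin(x)*cos(x) + 24*x*sin(x) + 12*x*cos(x)^2 + 4*x*cos(x) - 10*sin(x)^3 + 5*sin(x)^2*cos(x) + 10*sin(x)^2 + 20*sin(x)*cos(x)^2 + 12*sin(x)*cos(x)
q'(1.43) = 86.14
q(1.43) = 83.17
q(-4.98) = 8.91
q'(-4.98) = -136.90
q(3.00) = 116.98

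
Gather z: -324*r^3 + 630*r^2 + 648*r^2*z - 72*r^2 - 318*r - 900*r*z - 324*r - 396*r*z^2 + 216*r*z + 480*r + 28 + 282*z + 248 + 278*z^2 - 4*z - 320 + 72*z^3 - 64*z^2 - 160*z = -324*r^3 + 558*r^2 - 162*r + 72*z^3 + z^2*(214 - 396*r) + z*(648*r^2 - 684*r + 118) - 44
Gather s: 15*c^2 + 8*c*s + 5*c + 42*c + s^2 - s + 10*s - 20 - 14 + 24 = 15*c^2 + 47*c + s^2 + s*(8*c + 9) - 10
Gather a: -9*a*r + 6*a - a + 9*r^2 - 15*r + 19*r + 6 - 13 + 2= a*(5 - 9*r) + 9*r^2 + 4*r - 5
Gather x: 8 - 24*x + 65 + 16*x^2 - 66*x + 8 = 16*x^2 - 90*x + 81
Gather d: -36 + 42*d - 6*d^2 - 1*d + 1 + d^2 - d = -5*d^2 + 40*d - 35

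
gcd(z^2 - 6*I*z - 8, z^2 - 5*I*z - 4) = z - 4*I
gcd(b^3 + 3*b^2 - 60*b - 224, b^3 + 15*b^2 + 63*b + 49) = b + 7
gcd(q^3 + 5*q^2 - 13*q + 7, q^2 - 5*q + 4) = q - 1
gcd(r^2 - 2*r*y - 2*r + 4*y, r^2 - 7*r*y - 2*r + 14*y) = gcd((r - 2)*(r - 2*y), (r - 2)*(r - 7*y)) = r - 2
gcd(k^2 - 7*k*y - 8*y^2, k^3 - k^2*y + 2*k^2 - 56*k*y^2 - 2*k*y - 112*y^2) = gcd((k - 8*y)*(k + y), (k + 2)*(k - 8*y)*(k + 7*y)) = -k + 8*y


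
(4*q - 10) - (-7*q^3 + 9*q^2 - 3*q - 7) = 7*q^3 - 9*q^2 + 7*q - 3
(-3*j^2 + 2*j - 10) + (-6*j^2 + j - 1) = -9*j^2 + 3*j - 11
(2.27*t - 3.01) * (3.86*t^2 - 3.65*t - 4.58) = 8.7622*t^3 - 19.9041*t^2 + 0.5899*t + 13.7858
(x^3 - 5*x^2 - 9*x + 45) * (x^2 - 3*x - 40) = x^5 - 8*x^4 - 34*x^3 + 272*x^2 + 225*x - 1800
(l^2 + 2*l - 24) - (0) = l^2 + 2*l - 24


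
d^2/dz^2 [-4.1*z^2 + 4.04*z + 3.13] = -8.20000000000000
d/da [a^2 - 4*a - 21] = 2*a - 4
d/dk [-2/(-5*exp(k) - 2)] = -10*exp(k)/(5*exp(k) + 2)^2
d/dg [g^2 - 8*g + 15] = 2*g - 8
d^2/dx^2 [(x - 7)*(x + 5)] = 2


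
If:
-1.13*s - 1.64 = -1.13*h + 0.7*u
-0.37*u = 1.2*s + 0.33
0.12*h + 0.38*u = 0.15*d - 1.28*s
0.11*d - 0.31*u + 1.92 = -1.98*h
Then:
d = -3.32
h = -2.77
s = 3.64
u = -12.69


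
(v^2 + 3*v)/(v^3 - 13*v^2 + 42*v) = (v + 3)/(v^2 - 13*v + 42)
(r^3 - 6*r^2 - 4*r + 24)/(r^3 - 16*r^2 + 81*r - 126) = (r^2 - 4)/(r^2 - 10*r + 21)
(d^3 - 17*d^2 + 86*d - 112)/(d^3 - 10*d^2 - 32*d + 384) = (d^2 - 9*d + 14)/(d^2 - 2*d - 48)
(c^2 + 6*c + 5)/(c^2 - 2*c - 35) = (c + 1)/(c - 7)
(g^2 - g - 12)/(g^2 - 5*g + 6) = (g^2 - g - 12)/(g^2 - 5*g + 6)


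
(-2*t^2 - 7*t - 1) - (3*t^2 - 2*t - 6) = -5*t^2 - 5*t + 5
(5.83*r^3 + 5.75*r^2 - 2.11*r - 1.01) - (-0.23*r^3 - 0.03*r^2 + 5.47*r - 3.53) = 6.06*r^3 + 5.78*r^2 - 7.58*r + 2.52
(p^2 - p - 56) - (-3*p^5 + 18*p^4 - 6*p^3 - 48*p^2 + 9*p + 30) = 3*p^5 - 18*p^4 + 6*p^3 + 49*p^2 - 10*p - 86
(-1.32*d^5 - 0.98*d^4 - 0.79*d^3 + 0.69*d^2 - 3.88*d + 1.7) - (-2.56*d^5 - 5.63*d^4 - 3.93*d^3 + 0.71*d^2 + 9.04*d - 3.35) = 1.24*d^5 + 4.65*d^4 + 3.14*d^3 - 0.02*d^2 - 12.92*d + 5.05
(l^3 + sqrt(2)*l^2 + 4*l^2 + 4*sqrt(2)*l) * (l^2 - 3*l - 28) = l^5 + l^4 + sqrt(2)*l^4 - 40*l^3 + sqrt(2)*l^3 - 112*l^2 - 40*sqrt(2)*l^2 - 112*sqrt(2)*l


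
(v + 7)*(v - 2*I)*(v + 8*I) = v^3 + 7*v^2 + 6*I*v^2 + 16*v + 42*I*v + 112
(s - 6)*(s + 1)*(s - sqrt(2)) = s^3 - 5*s^2 - sqrt(2)*s^2 - 6*s + 5*sqrt(2)*s + 6*sqrt(2)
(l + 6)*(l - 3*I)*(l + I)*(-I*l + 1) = -I*l^4 - l^3 - 6*I*l^3 - 6*l^2 - 5*I*l^2 + 3*l - 30*I*l + 18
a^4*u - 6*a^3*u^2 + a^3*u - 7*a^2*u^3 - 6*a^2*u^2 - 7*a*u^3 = a*(a - 7*u)*(a + u)*(a*u + u)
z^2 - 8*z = z*(z - 8)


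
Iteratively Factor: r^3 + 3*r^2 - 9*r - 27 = (r + 3)*(r^2 - 9) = (r - 3)*(r + 3)*(r + 3)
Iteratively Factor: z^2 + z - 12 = (z - 3)*(z + 4)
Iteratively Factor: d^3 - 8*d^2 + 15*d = (d - 3)*(d^2 - 5*d) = (d - 5)*(d - 3)*(d)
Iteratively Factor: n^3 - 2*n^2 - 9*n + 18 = (n - 2)*(n^2 - 9) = (n - 2)*(n + 3)*(n - 3)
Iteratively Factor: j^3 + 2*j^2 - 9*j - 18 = (j - 3)*(j^2 + 5*j + 6) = (j - 3)*(j + 2)*(j + 3)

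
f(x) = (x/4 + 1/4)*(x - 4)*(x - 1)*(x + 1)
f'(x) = (x/4 + 1/4)*(x - 4)*(x - 1) + (x/4 + 1/4)*(x - 4)*(x + 1) + (x/4 + 1/4)*(x - 1)*(x + 1) + (x - 4)*(x - 1)*(x + 1)/4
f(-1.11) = 0.03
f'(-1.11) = -0.61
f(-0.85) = 0.05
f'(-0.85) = 0.64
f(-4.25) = 114.37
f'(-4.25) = -106.03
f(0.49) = 0.99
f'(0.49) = -0.90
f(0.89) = 0.31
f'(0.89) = -2.55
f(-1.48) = 0.78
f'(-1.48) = -3.72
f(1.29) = -1.03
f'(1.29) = -4.07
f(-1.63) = 1.47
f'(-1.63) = -5.48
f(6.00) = 122.50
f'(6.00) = 120.75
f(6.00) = 122.50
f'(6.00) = 120.75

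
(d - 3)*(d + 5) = d^2 + 2*d - 15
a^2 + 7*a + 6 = (a + 1)*(a + 6)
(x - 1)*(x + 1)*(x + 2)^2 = x^4 + 4*x^3 + 3*x^2 - 4*x - 4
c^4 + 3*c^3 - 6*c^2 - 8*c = c*(c - 2)*(c + 1)*(c + 4)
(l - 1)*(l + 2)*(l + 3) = l^3 + 4*l^2 + l - 6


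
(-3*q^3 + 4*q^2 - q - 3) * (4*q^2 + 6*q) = -12*q^5 - 2*q^4 + 20*q^3 - 18*q^2 - 18*q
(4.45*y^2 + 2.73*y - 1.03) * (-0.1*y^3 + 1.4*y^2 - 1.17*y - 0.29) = -0.445*y^5 + 5.957*y^4 - 1.2815*y^3 - 5.9266*y^2 + 0.4134*y + 0.2987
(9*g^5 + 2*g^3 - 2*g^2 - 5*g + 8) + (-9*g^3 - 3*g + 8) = 9*g^5 - 7*g^3 - 2*g^2 - 8*g + 16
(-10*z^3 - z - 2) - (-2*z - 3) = -10*z^3 + z + 1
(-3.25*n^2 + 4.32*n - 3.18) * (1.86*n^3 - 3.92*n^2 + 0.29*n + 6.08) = -6.045*n^5 + 20.7752*n^4 - 23.7917*n^3 - 6.0416*n^2 + 25.3434*n - 19.3344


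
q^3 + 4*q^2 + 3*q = q*(q + 1)*(q + 3)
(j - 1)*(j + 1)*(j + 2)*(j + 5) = j^4 + 7*j^3 + 9*j^2 - 7*j - 10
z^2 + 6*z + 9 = (z + 3)^2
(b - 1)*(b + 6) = b^2 + 5*b - 6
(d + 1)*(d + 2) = d^2 + 3*d + 2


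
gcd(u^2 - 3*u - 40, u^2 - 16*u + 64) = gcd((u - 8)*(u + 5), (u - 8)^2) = u - 8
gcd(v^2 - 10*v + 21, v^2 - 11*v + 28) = v - 7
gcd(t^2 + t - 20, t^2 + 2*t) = 1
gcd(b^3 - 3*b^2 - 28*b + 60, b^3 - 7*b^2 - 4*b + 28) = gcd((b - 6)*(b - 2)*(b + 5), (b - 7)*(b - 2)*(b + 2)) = b - 2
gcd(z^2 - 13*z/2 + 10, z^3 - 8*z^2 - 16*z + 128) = z - 4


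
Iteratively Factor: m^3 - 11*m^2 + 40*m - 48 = (m - 4)*(m^2 - 7*m + 12) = (m - 4)*(m - 3)*(m - 4)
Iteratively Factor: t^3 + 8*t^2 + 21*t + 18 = (t + 3)*(t^2 + 5*t + 6) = (t + 3)^2*(t + 2)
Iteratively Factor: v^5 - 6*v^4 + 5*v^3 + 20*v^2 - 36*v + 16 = (v - 2)*(v^4 - 4*v^3 - 3*v^2 + 14*v - 8) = (v - 2)*(v - 1)*(v^3 - 3*v^2 - 6*v + 8) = (v - 4)*(v - 2)*(v - 1)*(v^2 + v - 2) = (v - 4)*(v - 2)*(v - 1)*(v + 2)*(v - 1)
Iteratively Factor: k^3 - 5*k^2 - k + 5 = (k - 1)*(k^2 - 4*k - 5) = (k - 1)*(k + 1)*(k - 5)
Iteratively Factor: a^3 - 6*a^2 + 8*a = (a - 4)*(a^2 - 2*a) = (a - 4)*(a - 2)*(a)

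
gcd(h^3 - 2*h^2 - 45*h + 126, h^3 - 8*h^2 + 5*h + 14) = 1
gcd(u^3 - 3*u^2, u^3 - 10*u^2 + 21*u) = u^2 - 3*u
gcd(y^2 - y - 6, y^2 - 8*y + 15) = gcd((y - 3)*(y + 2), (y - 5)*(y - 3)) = y - 3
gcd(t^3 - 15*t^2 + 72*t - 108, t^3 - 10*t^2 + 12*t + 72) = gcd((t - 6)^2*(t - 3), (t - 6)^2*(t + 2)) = t^2 - 12*t + 36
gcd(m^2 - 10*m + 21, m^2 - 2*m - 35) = m - 7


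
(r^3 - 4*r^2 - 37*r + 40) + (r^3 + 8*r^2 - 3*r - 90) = 2*r^3 + 4*r^2 - 40*r - 50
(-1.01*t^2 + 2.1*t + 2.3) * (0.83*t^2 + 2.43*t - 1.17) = -0.8383*t^4 - 0.7113*t^3 + 8.1937*t^2 + 3.132*t - 2.691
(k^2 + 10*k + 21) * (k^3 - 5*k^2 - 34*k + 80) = k^5 + 5*k^4 - 63*k^3 - 365*k^2 + 86*k + 1680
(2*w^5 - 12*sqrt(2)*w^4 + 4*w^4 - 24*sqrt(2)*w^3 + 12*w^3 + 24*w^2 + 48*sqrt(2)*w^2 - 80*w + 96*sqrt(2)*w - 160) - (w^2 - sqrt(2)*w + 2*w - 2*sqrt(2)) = 2*w^5 - 12*sqrt(2)*w^4 + 4*w^4 - 24*sqrt(2)*w^3 + 12*w^3 + 23*w^2 + 48*sqrt(2)*w^2 - 82*w + 97*sqrt(2)*w - 160 + 2*sqrt(2)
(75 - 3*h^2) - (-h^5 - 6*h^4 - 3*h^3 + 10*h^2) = h^5 + 6*h^4 + 3*h^3 - 13*h^2 + 75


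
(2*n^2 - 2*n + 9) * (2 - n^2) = -2*n^4 + 2*n^3 - 5*n^2 - 4*n + 18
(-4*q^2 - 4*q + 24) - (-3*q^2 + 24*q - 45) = -q^2 - 28*q + 69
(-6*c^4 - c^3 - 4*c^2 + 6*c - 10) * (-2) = 12*c^4 + 2*c^3 + 8*c^2 - 12*c + 20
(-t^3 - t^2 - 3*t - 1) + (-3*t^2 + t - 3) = -t^3 - 4*t^2 - 2*t - 4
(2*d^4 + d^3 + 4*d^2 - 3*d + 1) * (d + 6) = 2*d^5 + 13*d^4 + 10*d^3 + 21*d^2 - 17*d + 6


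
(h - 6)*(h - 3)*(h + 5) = h^3 - 4*h^2 - 27*h + 90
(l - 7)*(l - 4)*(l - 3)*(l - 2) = l^4 - 16*l^3 + 89*l^2 - 206*l + 168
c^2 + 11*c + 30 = (c + 5)*(c + 6)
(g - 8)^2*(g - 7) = g^3 - 23*g^2 + 176*g - 448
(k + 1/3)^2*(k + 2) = k^3 + 8*k^2/3 + 13*k/9 + 2/9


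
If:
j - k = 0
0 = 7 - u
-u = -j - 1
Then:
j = 6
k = 6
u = 7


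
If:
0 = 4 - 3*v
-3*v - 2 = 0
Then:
No Solution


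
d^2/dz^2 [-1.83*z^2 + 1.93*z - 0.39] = -3.66000000000000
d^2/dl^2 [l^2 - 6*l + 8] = 2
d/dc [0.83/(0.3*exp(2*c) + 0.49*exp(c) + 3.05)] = (-0.498*exp(c) - 0.4067)*exp(c)/(0.3*exp(2*c) + 0.49*exp(c) + 3.05)^2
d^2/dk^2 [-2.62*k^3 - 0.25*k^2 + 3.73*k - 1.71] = -15.72*k - 0.5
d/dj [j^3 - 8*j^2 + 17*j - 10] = 3*j^2 - 16*j + 17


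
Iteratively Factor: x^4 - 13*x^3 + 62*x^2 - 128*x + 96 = (x - 3)*(x^3 - 10*x^2 + 32*x - 32) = (x - 4)*(x - 3)*(x^2 - 6*x + 8) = (x - 4)*(x - 3)*(x - 2)*(x - 4)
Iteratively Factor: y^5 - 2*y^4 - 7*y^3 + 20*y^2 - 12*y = (y - 2)*(y^4 - 7*y^2 + 6*y) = (y - 2)*(y - 1)*(y^3 + y^2 - 6*y) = (y - 2)^2*(y - 1)*(y^2 + 3*y) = y*(y - 2)^2*(y - 1)*(y + 3)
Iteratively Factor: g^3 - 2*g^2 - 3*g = (g + 1)*(g^2 - 3*g) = g*(g + 1)*(g - 3)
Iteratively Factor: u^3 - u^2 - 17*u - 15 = (u + 1)*(u^2 - 2*u - 15) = (u - 5)*(u + 1)*(u + 3)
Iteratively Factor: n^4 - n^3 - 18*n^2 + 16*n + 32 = (n - 2)*(n^3 + n^2 - 16*n - 16) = (n - 2)*(n + 4)*(n^2 - 3*n - 4) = (n - 4)*(n - 2)*(n + 4)*(n + 1)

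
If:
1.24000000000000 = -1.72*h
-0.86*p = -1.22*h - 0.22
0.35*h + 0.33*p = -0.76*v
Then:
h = -0.72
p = -0.77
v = 0.67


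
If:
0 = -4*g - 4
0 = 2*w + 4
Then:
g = -1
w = -2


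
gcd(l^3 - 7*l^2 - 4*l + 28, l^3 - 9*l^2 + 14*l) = l^2 - 9*l + 14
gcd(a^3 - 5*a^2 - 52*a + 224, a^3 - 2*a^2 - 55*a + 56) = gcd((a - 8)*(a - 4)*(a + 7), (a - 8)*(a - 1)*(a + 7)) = a^2 - a - 56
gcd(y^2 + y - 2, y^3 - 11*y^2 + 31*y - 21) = y - 1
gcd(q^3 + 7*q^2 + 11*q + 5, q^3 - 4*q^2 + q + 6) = q + 1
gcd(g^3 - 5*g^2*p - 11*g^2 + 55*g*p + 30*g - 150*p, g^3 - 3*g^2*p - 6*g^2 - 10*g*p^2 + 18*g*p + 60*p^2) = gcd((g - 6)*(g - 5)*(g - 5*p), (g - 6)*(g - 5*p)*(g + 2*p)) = -g^2 + 5*g*p + 6*g - 30*p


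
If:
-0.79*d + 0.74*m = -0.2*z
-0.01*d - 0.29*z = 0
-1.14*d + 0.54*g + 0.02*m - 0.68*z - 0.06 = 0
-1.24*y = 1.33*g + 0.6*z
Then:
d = -29.0*z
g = 0.111111111111111 - 58.8063063063063*z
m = -31.2297297297297*z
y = 62.5906349898285*z - 0.119175627240143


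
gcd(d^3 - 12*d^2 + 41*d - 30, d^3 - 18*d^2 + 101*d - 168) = 1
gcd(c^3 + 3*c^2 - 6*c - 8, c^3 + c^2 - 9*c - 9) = c + 1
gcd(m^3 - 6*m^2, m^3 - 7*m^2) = m^2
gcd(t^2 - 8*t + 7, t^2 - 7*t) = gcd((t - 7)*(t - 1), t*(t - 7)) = t - 7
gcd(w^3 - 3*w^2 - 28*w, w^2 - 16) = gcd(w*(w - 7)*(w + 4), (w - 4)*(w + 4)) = w + 4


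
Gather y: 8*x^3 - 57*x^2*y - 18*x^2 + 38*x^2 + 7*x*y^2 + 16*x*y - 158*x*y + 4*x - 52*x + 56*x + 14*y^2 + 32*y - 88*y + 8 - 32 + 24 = 8*x^3 + 20*x^2 + 8*x + y^2*(7*x + 14) + y*(-57*x^2 - 142*x - 56)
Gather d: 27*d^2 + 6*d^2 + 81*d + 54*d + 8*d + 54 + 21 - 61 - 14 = 33*d^2 + 143*d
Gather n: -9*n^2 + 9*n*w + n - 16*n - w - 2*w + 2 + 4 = -9*n^2 + n*(9*w - 15) - 3*w + 6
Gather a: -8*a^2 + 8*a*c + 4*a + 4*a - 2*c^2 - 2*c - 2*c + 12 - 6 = -8*a^2 + a*(8*c + 8) - 2*c^2 - 4*c + 6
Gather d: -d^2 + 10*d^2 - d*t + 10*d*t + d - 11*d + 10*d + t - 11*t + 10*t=9*d^2 + 9*d*t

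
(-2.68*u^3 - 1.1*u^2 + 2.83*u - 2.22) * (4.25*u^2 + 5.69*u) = -11.39*u^5 - 19.9242*u^4 + 5.7685*u^3 + 6.6677*u^2 - 12.6318*u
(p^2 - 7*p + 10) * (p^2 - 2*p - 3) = p^4 - 9*p^3 + 21*p^2 + p - 30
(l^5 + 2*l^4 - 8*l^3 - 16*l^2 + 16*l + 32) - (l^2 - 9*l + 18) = l^5 + 2*l^4 - 8*l^3 - 17*l^2 + 25*l + 14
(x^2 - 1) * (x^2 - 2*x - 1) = x^4 - 2*x^3 - 2*x^2 + 2*x + 1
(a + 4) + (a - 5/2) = 2*a + 3/2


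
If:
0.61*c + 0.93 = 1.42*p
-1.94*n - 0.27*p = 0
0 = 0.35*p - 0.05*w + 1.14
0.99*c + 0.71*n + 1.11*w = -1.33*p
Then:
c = -6.42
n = 0.29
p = -2.10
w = 8.07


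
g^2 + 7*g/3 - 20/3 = (g - 5/3)*(g + 4)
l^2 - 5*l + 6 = (l - 3)*(l - 2)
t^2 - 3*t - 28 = (t - 7)*(t + 4)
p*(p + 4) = p^2 + 4*p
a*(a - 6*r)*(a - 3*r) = a^3 - 9*a^2*r + 18*a*r^2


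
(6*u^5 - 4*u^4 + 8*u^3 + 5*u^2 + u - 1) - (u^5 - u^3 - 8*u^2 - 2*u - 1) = 5*u^5 - 4*u^4 + 9*u^3 + 13*u^2 + 3*u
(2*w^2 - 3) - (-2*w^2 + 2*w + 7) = 4*w^2 - 2*w - 10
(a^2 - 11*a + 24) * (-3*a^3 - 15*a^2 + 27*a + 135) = -3*a^5 + 18*a^4 + 120*a^3 - 522*a^2 - 837*a + 3240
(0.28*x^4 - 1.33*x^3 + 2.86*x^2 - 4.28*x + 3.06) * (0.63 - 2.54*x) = -0.7112*x^5 + 3.5546*x^4 - 8.1023*x^3 + 12.673*x^2 - 10.4688*x + 1.9278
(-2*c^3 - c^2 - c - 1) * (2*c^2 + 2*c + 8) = -4*c^5 - 6*c^4 - 20*c^3 - 12*c^2 - 10*c - 8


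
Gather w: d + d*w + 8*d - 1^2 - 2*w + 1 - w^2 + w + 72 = 9*d - w^2 + w*(d - 1) + 72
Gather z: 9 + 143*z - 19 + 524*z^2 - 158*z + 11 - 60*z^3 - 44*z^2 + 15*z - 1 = -60*z^3 + 480*z^2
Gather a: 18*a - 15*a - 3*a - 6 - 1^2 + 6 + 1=0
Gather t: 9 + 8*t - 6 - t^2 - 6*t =-t^2 + 2*t + 3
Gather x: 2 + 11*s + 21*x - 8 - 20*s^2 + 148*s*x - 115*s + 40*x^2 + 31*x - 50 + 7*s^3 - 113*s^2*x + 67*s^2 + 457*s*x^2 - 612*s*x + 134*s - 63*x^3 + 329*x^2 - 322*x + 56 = 7*s^3 + 47*s^2 + 30*s - 63*x^3 + x^2*(457*s + 369) + x*(-113*s^2 - 464*s - 270)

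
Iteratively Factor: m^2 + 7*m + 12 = (m + 4)*(m + 3)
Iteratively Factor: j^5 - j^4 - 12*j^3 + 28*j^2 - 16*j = (j - 2)*(j^4 + j^3 - 10*j^2 + 8*j) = j*(j - 2)*(j^3 + j^2 - 10*j + 8) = j*(j - 2)*(j + 4)*(j^2 - 3*j + 2) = j*(j - 2)*(j - 1)*(j + 4)*(j - 2)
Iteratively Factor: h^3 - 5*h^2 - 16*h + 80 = (h - 4)*(h^2 - h - 20) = (h - 4)*(h + 4)*(h - 5)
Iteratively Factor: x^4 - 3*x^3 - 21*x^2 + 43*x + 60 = (x - 5)*(x^3 + 2*x^2 - 11*x - 12) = (x - 5)*(x + 1)*(x^2 + x - 12) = (x - 5)*(x - 3)*(x + 1)*(x + 4)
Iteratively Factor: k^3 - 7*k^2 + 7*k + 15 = (k - 3)*(k^2 - 4*k - 5) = (k - 5)*(k - 3)*(k + 1)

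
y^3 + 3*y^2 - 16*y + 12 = (y - 2)*(y - 1)*(y + 6)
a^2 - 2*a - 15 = (a - 5)*(a + 3)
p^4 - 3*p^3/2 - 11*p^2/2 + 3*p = p*(p - 3)*(p - 1/2)*(p + 2)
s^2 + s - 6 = (s - 2)*(s + 3)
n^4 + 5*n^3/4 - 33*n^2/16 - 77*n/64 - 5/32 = (n - 5/4)*(n + 1/4)^2*(n + 2)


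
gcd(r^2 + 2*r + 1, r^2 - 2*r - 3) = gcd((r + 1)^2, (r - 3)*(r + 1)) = r + 1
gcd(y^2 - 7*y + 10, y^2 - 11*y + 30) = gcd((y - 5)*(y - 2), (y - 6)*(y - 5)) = y - 5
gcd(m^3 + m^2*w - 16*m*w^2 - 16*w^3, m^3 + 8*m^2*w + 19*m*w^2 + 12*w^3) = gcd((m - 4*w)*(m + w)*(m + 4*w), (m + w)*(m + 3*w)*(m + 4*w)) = m^2 + 5*m*w + 4*w^2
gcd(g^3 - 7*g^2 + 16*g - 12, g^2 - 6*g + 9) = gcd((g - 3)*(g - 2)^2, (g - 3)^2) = g - 3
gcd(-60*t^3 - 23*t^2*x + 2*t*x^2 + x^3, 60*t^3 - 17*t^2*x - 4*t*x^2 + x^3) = -20*t^2 - t*x + x^2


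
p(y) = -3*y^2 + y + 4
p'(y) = 1 - 6*y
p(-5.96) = -108.52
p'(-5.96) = 36.76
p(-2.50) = -17.25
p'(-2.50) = 16.00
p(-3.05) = -26.96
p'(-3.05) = 19.30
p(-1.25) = -1.94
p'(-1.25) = 8.50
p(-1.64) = -5.71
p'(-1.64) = 10.84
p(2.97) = -19.49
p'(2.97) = -16.82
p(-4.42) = -59.03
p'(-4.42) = 27.52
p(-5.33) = -86.56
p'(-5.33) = 32.98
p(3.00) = -20.00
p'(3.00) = -17.00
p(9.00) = -230.00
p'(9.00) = -53.00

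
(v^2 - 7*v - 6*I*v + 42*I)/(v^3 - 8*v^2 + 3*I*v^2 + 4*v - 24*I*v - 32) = (v^2 + v*(-7 - 6*I) + 42*I)/(v^3 + v^2*(-8 + 3*I) + v*(4 - 24*I) - 32)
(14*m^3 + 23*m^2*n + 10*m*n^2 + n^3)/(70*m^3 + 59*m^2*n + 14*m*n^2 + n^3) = (m + n)/(5*m + n)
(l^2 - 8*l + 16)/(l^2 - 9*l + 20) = (l - 4)/(l - 5)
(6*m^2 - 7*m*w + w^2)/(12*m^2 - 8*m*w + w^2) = (-m + w)/(-2*m + w)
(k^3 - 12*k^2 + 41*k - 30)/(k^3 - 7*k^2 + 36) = (k^2 - 6*k + 5)/(k^2 - k - 6)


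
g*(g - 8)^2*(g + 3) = g^4 - 13*g^3 + 16*g^2 + 192*g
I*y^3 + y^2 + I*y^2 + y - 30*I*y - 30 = (y - 5)*(y + 6)*(I*y + 1)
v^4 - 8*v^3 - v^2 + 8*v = v*(v - 8)*(v - 1)*(v + 1)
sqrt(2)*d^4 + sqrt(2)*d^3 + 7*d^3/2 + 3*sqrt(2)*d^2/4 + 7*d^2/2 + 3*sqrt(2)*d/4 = d*(d + 1)*(d + 3*sqrt(2)/2)*(sqrt(2)*d + 1/2)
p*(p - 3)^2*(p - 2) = p^4 - 8*p^3 + 21*p^2 - 18*p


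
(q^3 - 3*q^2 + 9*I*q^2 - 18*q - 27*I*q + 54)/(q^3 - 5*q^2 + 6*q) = (q^2 + 9*I*q - 18)/(q*(q - 2))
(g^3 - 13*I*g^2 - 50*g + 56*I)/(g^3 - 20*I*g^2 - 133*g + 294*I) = (g^2 - 6*I*g - 8)/(g^2 - 13*I*g - 42)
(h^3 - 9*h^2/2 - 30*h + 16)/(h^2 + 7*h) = (h^3 - 9*h^2/2 - 30*h + 16)/(h*(h + 7))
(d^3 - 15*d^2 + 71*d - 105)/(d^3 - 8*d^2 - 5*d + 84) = (d^2 - 8*d + 15)/(d^2 - d - 12)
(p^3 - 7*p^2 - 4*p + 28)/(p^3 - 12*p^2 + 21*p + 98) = (p - 2)/(p - 7)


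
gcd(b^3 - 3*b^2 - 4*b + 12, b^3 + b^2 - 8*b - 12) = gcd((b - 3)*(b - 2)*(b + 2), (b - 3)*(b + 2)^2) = b^2 - b - 6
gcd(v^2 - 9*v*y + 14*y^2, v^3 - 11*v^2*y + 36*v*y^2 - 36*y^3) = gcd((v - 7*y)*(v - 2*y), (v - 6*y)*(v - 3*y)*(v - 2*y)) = -v + 2*y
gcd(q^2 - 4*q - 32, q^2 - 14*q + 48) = q - 8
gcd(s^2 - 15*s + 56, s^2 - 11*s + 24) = s - 8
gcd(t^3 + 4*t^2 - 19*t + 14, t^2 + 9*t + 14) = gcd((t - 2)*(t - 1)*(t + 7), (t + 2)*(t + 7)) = t + 7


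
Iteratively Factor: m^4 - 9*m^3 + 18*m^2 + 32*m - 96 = (m - 4)*(m^3 - 5*m^2 - 2*m + 24) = (m - 4)*(m + 2)*(m^2 - 7*m + 12) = (m - 4)*(m - 3)*(m + 2)*(m - 4)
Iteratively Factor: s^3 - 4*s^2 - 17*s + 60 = (s - 5)*(s^2 + s - 12) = (s - 5)*(s + 4)*(s - 3)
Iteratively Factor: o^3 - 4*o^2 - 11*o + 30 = (o + 3)*(o^2 - 7*o + 10) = (o - 2)*(o + 3)*(o - 5)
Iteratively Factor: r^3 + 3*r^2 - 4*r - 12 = (r + 2)*(r^2 + r - 6) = (r + 2)*(r + 3)*(r - 2)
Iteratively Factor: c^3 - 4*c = (c + 2)*(c^2 - 2*c) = c*(c + 2)*(c - 2)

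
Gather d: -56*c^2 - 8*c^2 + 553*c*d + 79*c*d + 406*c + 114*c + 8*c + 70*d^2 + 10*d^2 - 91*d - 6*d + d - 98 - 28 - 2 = -64*c^2 + 528*c + 80*d^2 + d*(632*c - 96) - 128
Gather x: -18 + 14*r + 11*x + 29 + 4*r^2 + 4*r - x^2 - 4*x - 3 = 4*r^2 + 18*r - x^2 + 7*x + 8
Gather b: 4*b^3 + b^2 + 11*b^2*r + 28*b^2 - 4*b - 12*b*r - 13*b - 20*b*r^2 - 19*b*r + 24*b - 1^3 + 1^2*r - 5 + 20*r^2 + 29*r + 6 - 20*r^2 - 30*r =4*b^3 + b^2*(11*r + 29) + b*(-20*r^2 - 31*r + 7)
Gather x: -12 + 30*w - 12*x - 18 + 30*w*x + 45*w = 75*w + x*(30*w - 12) - 30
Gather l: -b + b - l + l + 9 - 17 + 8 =0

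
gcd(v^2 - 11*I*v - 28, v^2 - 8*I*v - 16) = v - 4*I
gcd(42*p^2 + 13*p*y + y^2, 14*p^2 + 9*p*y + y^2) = 7*p + y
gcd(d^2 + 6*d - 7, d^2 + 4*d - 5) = d - 1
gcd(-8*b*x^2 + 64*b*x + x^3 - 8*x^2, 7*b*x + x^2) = x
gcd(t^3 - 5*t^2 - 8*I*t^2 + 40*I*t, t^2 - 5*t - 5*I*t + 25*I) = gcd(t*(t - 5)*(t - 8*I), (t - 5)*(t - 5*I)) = t - 5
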